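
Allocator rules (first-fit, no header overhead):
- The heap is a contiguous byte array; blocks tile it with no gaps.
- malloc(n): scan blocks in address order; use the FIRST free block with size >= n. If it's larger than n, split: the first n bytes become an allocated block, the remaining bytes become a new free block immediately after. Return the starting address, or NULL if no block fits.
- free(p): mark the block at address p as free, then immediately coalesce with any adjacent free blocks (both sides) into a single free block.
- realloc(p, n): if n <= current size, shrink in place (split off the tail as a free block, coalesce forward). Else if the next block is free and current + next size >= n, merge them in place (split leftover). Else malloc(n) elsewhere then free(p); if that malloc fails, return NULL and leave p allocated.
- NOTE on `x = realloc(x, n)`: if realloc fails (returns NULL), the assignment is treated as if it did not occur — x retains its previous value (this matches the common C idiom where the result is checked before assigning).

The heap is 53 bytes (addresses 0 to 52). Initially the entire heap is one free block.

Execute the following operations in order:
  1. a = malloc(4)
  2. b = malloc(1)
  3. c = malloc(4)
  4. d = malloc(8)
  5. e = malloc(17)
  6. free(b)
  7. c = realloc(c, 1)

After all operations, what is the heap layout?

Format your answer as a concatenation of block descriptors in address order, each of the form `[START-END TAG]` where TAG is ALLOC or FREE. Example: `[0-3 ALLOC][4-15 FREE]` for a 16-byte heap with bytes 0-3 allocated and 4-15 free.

Answer: [0-3 ALLOC][4-4 FREE][5-5 ALLOC][6-8 FREE][9-16 ALLOC][17-33 ALLOC][34-52 FREE]

Derivation:
Op 1: a = malloc(4) -> a = 0; heap: [0-3 ALLOC][4-52 FREE]
Op 2: b = malloc(1) -> b = 4; heap: [0-3 ALLOC][4-4 ALLOC][5-52 FREE]
Op 3: c = malloc(4) -> c = 5; heap: [0-3 ALLOC][4-4 ALLOC][5-8 ALLOC][9-52 FREE]
Op 4: d = malloc(8) -> d = 9; heap: [0-3 ALLOC][4-4 ALLOC][5-8 ALLOC][9-16 ALLOC][17-52 FREE]
Op 5: e = malloc(17) -> e = 17; heap: [0-3 ALLOC][4-4 ALLOC][5-8 ALLOC][9-16 ALLOC][17-33 ALLOC][34-52 FREE]
Op 6: free(b) -> (freed b); heap: [0-3 ALLOC][4-4 FREE][5-8 ALLOC][9-16 ALLOC][17-33 ALLOC][34-52 FREE]
Op 7: c = realloc(c, 1) -> c = 5; heap: [0-3 ALLOC][4-4 FREE][5-5 ALLOC][6-8 FREE][9-16 ALLOC][17-33 ALLOC][34-52 FREE]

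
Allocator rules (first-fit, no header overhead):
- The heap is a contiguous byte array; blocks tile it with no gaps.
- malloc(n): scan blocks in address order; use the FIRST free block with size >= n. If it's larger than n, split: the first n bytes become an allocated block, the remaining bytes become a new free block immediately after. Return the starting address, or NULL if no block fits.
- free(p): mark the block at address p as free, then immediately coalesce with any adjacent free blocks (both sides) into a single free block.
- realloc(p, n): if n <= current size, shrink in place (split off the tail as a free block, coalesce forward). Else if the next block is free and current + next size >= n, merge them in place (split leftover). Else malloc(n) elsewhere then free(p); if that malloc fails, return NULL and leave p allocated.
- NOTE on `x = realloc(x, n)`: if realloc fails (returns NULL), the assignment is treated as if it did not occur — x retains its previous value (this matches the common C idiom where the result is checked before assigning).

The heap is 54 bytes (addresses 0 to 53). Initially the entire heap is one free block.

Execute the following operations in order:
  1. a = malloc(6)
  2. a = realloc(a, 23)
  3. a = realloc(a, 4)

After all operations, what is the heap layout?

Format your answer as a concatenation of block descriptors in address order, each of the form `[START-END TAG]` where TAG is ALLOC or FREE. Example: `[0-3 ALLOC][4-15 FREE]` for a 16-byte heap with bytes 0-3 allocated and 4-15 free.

Answer: [0-3 ALLOC][4-53 FREE]

Derivation:
Op 1: a = malloc(6) -> a = 0; heap: [0-5 ALLOC][6-53 FREE]
Op 2: a = realloc(a, 23) -> a = 0; heap: [0-22 ALLOC][23-53 FREE]
Op 3: a = realloc(a, 4) -> a = 0; heap: [0-3 ALLOC][4-53 FREE]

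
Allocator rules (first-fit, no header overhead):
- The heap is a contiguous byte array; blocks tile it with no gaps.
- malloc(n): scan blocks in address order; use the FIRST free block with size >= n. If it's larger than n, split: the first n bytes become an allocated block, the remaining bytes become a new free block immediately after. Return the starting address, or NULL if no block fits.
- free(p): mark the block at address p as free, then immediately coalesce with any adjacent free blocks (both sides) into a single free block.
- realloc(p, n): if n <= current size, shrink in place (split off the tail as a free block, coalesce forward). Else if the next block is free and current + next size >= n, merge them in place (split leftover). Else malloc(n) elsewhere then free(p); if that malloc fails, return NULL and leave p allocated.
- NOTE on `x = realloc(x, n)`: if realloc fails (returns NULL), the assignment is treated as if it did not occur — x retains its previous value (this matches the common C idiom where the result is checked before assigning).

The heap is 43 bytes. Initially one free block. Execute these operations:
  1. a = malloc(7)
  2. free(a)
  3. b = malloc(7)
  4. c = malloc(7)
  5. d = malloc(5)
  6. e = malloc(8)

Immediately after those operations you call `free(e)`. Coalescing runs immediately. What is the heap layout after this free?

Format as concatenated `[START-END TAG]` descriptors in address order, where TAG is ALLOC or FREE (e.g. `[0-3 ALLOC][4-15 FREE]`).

Op 1: a = malloc(7) -> a = 0; heap: [0-6 ALLOC][7-42 FREE]
Op 2: free(a) -> (freed a); heap: [0-42 FREE]
Op 3: b = malloc(7) -> b = 0; heap: [0-6 ALLOC][7-42 FREE]
Op 4: c = malloc(7) -> c = 7; heap: [0-6 ALLOC][7-13 ALLOC][14-42 FREE]
Op 5: d = malloc(5) -> d = 14; heap: [0-6 ALLOC][7-13 ALLOC][14-18 ALLOC][19-42 FREE]
Op 6: e = malloc(8) -> e = 19; heap: [0-6 ALLOC][7-13 ALLOC][14-18 ALLOC][19-26 ALLOC][27-42 FREE]
free(e): e = 19 -> block [19-26 ALLOC]; mark free, coalesce with adjacent free neighbors -> [0-6 ALLOC][7-13 ALLOC][14-18 ALLOC][19-42 FREE]

Answer: [0-6 ALLOC][7-13 ALLOC][14-18 ALLOC][19-42 FREE]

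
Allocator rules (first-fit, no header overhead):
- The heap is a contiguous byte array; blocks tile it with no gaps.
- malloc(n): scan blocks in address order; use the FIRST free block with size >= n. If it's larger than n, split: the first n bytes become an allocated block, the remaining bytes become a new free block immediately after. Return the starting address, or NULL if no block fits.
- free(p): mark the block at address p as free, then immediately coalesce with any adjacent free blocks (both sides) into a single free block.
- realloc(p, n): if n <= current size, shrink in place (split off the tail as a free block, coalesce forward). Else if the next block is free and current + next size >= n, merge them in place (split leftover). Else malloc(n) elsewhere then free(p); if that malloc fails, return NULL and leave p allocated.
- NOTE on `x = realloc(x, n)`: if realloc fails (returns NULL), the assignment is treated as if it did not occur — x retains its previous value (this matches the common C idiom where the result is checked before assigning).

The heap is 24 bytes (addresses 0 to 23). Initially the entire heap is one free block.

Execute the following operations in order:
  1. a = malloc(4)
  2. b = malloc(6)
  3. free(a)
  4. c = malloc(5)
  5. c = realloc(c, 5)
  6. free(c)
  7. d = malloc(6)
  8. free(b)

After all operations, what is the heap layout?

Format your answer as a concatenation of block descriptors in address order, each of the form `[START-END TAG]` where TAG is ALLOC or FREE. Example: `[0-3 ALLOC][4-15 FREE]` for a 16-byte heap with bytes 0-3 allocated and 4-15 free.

Op 1: a = malloc(4) -> a = 0; heap: [0-3 ALLOC][4-23 FREE]
Op 2: b = malloc(6) -> b = 4; heap: [0-3 ALLOC][4-9 ALLOC][10-23 FREE]
Op 3: free(a) -> (freed a); heap: [0-3 FREE][4-9 ALLOC][10-23 FREE]
Op 4: c = malloc(5) -> c = 10; heap: [0-3 FREE][4-9 ALLOC][10-14 ALLOC][15-23 FREE]
Op 5: c = realloc(c, 5) -> c = 10; heap: [0-3 FREE][4-9 ALLOC][10-14 ALLOC][15-23 FREE]
Op 6: free(c) -> (freed c); heap: [0-3 FREE][4-9 ALLOC][10-23 FREE]
Op 7: d = malloc(6) -> d = 10; heap: [0-3 FREE][4-9 ALLOC][10-15 ALLOC][16-23 FREE]
Op 8: free(b) -> (freed b); heap: [0-9 FREE][10-15 ALLOC][16-23 FREE]

Answer: [0-9 FREE][10-15 ALLOC][16-23 FREE]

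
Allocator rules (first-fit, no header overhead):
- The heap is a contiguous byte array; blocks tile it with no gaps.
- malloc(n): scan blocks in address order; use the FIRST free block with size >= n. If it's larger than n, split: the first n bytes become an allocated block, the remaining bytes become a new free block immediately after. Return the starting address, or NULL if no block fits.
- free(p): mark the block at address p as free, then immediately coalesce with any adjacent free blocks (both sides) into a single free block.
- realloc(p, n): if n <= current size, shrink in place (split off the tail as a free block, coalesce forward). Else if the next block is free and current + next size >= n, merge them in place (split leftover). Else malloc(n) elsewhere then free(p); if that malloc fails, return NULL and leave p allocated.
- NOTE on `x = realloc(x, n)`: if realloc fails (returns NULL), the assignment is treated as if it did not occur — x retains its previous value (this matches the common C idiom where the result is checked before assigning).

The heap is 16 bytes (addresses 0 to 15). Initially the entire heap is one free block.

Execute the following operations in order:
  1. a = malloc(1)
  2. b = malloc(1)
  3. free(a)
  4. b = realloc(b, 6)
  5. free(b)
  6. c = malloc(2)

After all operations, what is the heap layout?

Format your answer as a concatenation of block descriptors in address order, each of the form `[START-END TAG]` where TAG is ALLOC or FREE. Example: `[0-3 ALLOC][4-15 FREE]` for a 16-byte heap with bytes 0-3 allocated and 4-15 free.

Op 1: a = malloc(1) -> a = 0; heap: [0-0 ALLOC][1-15 FREE]
Op 2: b = malloc(1) -> b = 1; heap: [0-0 ALLOC][1-1 ALLOC][2-15 FREE]
Op 3: free(a) -> (freed a); heap: [0-0 FREE][1-1 ALLOC][2-15 FREE]
Op 4: b = realloc(b, 6) -> b = 1; heap: [0-0 FREE][1-6 ALLOC][7-15 FREE]
Op 5: free(b) -> (freed b); heap: [0-15 FREE]
Op 6: c = malloc(2) -> c = 0; heap: [0-1 ALLOC][2-15 FREE]

Answer: [0-1 ALLOC][2-15 FREE]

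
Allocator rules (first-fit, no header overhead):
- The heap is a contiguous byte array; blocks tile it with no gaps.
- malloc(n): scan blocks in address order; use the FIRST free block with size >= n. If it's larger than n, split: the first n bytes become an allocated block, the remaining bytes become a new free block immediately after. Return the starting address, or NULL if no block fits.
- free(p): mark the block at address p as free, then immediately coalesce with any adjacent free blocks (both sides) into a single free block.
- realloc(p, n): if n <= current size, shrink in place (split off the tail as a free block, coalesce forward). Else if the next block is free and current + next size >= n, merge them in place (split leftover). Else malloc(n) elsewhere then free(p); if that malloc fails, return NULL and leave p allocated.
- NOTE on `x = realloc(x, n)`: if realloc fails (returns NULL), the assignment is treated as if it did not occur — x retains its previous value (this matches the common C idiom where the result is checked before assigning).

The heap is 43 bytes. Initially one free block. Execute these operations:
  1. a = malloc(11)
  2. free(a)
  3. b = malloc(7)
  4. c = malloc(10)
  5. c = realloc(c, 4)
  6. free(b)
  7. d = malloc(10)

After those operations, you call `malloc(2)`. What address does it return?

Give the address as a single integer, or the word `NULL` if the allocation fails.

Answer: 0

Derivation:
Op 1: a = malloc(11) -> a = 0; heap: [0-10 ALLOC][11-42 FREE]
Op 2: free(a) -> (freed a); heap: [0-42 FREE]
Op 3: b = malloc(7) -> b = 0; heap: [0-6 ALLOC][7-42 FREE]
Op 4: c = malloc(10) -> c = 7; heap: [0-6 ALLOC][7-16 ALLOC][17-42 FREE]
Op 5: c = realloc(c, 4) -> c = 7; heap: [0-6 ALLOC][7-10 ALLOC][11-42 FREE]
Op 6: free(b) -> (freed b); heap: [0-6 FREE][7-10 ALLOC][11-42 FREE]
Op 7: d = malloc(10) -> d = 11; heap: [0-6 FREE][7-10 ALLOC][11-20 ALLOC][21-42 FREE]
malloc(2): first-fit scan over [0-6 FREE][7-10 ALLOC][11-20 ALLOC][21-42 FREE] -> 0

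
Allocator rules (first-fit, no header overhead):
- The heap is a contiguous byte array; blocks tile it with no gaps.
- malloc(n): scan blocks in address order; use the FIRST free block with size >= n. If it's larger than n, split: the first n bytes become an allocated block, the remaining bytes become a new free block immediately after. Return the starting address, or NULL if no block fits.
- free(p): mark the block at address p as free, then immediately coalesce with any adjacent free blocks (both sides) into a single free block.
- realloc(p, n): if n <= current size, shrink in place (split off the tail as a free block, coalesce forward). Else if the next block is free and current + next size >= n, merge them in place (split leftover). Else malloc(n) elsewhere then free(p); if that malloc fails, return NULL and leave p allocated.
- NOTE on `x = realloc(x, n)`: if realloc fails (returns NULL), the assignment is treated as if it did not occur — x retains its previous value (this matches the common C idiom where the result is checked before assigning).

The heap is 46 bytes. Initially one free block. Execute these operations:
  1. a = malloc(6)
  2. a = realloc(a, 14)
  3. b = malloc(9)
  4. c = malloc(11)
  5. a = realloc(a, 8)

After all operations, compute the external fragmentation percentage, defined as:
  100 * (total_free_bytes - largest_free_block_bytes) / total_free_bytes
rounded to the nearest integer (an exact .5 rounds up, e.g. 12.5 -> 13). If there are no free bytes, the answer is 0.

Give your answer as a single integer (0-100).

Answer: 33

Derivation:
Op 1: a = malloc(6) -> a = 0; heap: [0-5 ALLOC][6-45 FREE]
Op 2: a = realloc(a, 14) -> a = 0; heap: [0-13 ALLOC][14-45 FREE]
Op 3: b = malloc(9) -> b = 14; heap: [0-13 ALLOC][14-22 ALLOC][23-45 FREE]
Op 4: c = malloc(11) -> c = 23; heap: [0-13 ALLOC][14-22 ALLOC][23-33 ALLOC][34-45 FREE]
Op 5: a = realloc(a, 8) -> a = 0; heap: [0-7 ALLOC][8-13 FREE][14-22 ALLOC][23-33 ALLOC][34-45 FREE]
Free blocks: [6 12] total_free=18 largest=12 -> 100*(18-12)/18 = 600/18 ≈ 33.333 -> rounds to 33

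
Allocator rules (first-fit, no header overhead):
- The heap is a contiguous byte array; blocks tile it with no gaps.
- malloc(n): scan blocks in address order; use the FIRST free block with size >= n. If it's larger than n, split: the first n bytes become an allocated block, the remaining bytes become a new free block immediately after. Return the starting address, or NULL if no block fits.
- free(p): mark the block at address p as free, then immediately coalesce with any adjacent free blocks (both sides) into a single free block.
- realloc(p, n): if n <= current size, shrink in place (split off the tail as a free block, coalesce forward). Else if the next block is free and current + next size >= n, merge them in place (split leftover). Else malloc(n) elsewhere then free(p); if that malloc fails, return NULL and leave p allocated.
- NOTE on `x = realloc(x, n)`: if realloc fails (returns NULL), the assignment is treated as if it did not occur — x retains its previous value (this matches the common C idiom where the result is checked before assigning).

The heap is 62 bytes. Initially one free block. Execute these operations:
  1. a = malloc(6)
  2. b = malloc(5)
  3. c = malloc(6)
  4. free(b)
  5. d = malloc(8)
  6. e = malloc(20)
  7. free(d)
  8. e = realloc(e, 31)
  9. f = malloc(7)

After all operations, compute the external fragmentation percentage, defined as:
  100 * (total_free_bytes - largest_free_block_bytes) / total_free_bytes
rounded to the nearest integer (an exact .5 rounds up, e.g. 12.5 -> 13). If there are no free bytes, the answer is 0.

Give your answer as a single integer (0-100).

Op 1: a = malloc(6) -> a = 0; heap: [0-5 ALLOC][6-61 FREE]
Op 2: b = malloc(5) -> b = 6; heap: [0-5 ALLOC][6-10 ALLOC][11-61 FREE]
Op 3: c = malloc(6) -> c = 11; heap: [0-5 ALLOC][6-10 ALLOC][11-16 ALLOC][17-61 FREE]
Op 4: free(b) -> (freed b); heap: [0-5 ALLOC][6-10 FREE][11-16 ALLOC][17-61 FREE]
Op 5: d = malloc(8) -> d = 17; heap: [0-5 ALLOC][6-10 FREE][11-16 ALLOC][17-24 ALLOC][25-61 FREE]
Op 6: e = malloc(20) -> e = 25; heap: [0-5 ALLOC][6-10 FREE][11-16 ALLOC][17-24 ALLOC][25-44 ALLOC][45-61 FREE]
Op 7: free(d) -> (freed d); heap: [0-5 ALLOC][6-10 FREE][11-16 ALLOC][17-24 FREE][25-44 ALLOC][45-61 FREE]
Op 8: e = realloc(e, 31) -> e = 25; heap: [0-5 ALLOC][6-10 FREE][11-16 ALLOC][17-24 FREE][25-55 ALLOC][56-61 FREE]
Op 9: f = malloc(7) -> f = 17; heap: [0-5 ALLOC][6-10 FREE][11-16 ALLOC][17-23 ALLOC][24-24 FREE][25-55 ALLOC][56-61 FREE]
Free blocks: [5 1 6] total_free=12 largest=6 -> 100*(12-6)/12 = 600/12 = 50

Answer: 50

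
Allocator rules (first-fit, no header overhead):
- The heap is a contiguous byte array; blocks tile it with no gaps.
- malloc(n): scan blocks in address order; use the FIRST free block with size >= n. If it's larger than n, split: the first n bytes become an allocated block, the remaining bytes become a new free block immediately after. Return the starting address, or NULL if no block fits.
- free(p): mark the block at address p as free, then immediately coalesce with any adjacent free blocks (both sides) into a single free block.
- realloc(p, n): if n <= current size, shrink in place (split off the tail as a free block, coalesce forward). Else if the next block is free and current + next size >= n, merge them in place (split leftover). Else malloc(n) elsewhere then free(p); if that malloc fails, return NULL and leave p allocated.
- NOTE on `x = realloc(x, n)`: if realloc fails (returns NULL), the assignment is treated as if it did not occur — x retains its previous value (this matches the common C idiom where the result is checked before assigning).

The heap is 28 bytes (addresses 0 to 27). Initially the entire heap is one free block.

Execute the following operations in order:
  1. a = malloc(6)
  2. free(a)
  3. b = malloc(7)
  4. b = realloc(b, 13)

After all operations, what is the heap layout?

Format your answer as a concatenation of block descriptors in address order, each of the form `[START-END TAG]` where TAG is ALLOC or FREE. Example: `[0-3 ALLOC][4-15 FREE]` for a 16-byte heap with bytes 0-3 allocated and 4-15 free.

Answer: [0-12 ALLOC][13-27 FREE]

Derivation:
Op 1: a = malloc(6) -> a = 0; heap: [0-5 ALLOC][6-27 FREE]
Op 2: free(a) -> (freed a); heap: [0-27 FREE]
Op 3: b = malloc(7) -> b = 0; heap: [0-6 ALLOC][7-27 FREE]
Op 4: b = realloc(b, 13) -> b = 0; heap: [0-12 ALLOC][13-27 FREE]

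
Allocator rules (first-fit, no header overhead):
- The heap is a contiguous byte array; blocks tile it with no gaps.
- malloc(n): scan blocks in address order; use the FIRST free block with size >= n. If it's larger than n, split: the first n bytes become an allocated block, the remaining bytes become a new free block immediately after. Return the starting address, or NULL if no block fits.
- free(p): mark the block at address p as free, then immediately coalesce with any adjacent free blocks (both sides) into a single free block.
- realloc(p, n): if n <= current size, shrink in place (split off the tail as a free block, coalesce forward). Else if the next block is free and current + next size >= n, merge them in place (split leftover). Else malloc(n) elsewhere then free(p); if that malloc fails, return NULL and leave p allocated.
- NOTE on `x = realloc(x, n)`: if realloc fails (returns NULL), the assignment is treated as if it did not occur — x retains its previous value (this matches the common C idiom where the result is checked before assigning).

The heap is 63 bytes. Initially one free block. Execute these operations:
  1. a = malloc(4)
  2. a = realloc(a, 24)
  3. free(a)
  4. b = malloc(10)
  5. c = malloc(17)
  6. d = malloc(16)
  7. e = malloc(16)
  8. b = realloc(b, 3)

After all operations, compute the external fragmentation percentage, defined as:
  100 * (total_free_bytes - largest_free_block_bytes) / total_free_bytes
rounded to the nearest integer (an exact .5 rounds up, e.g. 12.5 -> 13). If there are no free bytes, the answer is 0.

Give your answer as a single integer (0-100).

Answer: 36

Derivation:
Op 1: a = malloc(4) -> a = 0; heap: [0-3 ALLOC][4-62 FREE]
Op 2: a = realloc(a, 24) -> a = 0; heap: [0-23 ALLOC][24-62 FREE]
Op 3: free(a) -> (freed a); heap: [0-62 FREE]
Op 4: b = malloc(10) -> b = 0; heap: [0-9 ALLOC][10-62 FREE]
Op 5: c = malloc(17) -> c = 10; heap: [0-9 ALLOC][10-26 ALLOC][27-62 FREE]
Op 6: d = malloc(16) -> d = 27; heap: [0-9 ALLOC][10-26 ALLOC][27-42 ALLOC][43-62 FREE]
Op 7: e = malloc(16) -> e = 43; heap: [0-9 ALLOC][10-26 ALLOC][27-42 ALLOC][43-58 ALLOC][59-62 FREE]
Op 8: b = realloc(b, 3) -> b = 0; heap: [0-2 ALLOC][3-9 FREE][10-26 ALLOC][27-42 ALLOC][43-58 ALLOC][59-62 FREE]
Free blocks: [7 4] total_free=11 largest=7 -> 100*(11-7)/11 = 400/11 ≈ 36.364 -> rounds to 36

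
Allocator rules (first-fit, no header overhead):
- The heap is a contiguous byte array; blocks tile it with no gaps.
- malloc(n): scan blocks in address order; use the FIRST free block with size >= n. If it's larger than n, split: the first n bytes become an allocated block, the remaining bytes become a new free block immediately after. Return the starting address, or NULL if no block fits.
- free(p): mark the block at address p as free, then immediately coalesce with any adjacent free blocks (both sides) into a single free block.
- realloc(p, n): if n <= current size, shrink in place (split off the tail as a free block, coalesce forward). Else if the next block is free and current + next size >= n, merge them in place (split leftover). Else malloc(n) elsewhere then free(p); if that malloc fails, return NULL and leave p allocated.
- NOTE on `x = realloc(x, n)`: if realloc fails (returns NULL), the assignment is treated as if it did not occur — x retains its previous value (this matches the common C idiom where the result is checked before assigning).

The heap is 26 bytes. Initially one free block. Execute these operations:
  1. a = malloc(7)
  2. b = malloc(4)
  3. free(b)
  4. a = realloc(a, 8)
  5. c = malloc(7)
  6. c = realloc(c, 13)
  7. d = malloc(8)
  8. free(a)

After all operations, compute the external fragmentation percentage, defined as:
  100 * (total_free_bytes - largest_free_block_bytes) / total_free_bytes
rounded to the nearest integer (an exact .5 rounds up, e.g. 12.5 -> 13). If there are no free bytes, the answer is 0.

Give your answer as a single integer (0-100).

Answer: 38

Derivation:
Op 1: a = malloc(7) -> a = 0; heap: [0-6 ALLOC][7-25 FREE]
Op 2: b = malloc(4) -> b = 7; heap: [0-6 ALLOC][7-10 ALLOC][11-25 FREE]
Op 3: free(b) -> (freed b); heap: [0-6 ALLOC][7-25 FREE]
Op 4: a = realloc(a, 8) -> a = 0; heap: [0-7 ALLOC][8-25 FREE]
Op 5: c = malloc(7) -> c = 8; heap: [0-7 ALLOC][8-14 ALLOC][15-25 FREE]
Op 6: c = realloc(c, 13) -> c = 8; heap: [0-7 ALLOC][8-20 ALLOC][21-25 FREE]
Op 7: d = malloc(8) -> d = NULL; heap: [0-7 ALLOC][8-20 ALLOC][21-25 FREE]
Op 8: free(a) -> (freed a); heap: [0-7 FREE][8-20 ALLOC][21-25 FREE]
Free blocks: [8 5] total_free=13 largest=8 -> 100*(13-8)/13 = 500/13 ≈ 38.462 -> rounds to 38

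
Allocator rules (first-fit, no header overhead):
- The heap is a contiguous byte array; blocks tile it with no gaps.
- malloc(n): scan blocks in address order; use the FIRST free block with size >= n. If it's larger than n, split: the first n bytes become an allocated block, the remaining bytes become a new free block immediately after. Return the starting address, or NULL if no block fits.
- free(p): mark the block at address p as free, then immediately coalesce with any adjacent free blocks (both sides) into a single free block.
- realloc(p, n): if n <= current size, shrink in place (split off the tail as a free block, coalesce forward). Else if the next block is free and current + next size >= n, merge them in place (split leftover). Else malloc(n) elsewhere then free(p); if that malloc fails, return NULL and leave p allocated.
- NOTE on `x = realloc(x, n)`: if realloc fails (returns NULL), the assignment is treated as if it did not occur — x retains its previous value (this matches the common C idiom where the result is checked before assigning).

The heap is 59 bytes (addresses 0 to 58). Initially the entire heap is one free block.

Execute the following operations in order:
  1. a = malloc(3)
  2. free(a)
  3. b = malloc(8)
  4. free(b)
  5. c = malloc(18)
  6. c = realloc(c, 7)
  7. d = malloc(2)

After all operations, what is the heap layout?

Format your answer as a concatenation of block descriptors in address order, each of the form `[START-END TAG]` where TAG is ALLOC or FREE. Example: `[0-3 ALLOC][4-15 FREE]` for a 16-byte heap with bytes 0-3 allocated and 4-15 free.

Answer: [0-6 ALLOC][7-8 ALLOC][9-58 FREE]

Derivation:
Op 1: a = malloc(3) -> a = 0; heap: [0-2 ALLOC][3-58 FREE]
Op 2: free(a) -> (freed a); heap: [0-58 FREE]
Op 3: b = malloc(8) -> b = 0; heap: [0-7 ALLOC][8-58 FREE]
Op 4: free(b) -> (freed b); heap: [0-58 FREE]
Op 5: c = malloc(18) -> c = 0; heap: [0-17 ALLOC][18-58 FREE]
Op 6: c = realloc(c, 7) -> c = 0; heap: [0-6 ALLOC][7-58 FREE]
Op 7: d = malloc(2) -> d = 7; heap: [0-6 ALLOC][7-8 ALLOC][9-58 FREE]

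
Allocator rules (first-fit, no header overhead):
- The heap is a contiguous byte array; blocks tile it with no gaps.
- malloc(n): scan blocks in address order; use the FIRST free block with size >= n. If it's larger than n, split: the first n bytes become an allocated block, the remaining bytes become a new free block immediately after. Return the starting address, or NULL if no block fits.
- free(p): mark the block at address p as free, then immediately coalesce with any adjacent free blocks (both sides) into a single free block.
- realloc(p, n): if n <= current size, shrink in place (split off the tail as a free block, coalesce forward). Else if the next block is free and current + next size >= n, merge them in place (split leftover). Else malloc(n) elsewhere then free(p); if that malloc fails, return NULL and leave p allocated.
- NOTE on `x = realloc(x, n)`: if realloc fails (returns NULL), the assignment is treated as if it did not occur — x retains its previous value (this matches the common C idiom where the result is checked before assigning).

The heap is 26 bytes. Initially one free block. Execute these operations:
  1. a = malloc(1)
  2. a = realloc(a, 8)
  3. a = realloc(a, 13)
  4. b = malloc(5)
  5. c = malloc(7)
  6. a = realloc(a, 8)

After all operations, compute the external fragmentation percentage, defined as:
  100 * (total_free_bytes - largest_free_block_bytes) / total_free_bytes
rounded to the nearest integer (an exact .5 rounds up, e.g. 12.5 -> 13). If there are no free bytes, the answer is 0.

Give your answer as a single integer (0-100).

Answer: 17

Derivation:
Op 1: a = malloc(1) -> a = 0; heap: [0-0 ALLOC][1-25 FREE]
Op 2: a = realloc(a, 8) -> a = 0; heap: [0-7 ALLOC][8-25 FREE]
Op 3: a = realloc(a, 13) -> a = 0; heap: [0-12 ALLOC][13-25 FREE]
Op 4: b = malloc(5) -> b = 13; heap: [0-12 ALLOC][13-17 ALLOC][18-25 FREE]
Op 5: c = malloc(7) -> c = 18; heap: [0-12 ALLOC][13-17 ALLOC][18-24 ALLOC][25-25 FREE]
Op 6: a = realloc(a, 8) -> a = 0; heap: [0-7 ALLOC][8-12 FREE][13-17 ALLOC][18-24 ALLOC][25-25 FREE]
Free blocks: [5 1] total_free=6 largest=5 -> 100*(6-5)/6 = 100/6 ≈ 16.667 -> rounds to 17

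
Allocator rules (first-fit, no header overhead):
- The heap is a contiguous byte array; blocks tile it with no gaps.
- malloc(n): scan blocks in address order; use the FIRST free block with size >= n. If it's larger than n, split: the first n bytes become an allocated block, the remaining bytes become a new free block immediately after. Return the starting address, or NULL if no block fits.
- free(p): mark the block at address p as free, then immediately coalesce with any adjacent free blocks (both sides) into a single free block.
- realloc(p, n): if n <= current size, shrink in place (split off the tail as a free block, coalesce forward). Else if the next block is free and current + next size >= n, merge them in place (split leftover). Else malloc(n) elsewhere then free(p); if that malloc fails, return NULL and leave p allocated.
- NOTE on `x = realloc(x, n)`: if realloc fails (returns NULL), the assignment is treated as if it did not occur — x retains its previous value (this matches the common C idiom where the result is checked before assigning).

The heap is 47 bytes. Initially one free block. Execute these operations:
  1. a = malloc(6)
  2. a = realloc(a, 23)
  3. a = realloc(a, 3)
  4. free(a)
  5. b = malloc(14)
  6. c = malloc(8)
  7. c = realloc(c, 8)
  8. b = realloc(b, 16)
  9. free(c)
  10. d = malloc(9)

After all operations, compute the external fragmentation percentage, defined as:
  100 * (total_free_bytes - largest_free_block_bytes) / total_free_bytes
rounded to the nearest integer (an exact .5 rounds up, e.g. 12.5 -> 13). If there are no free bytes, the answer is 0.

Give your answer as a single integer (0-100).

Op 1: a = malloc(6) -> a = 0; heap: [0-5 ALLOC][6-46 FREE]
Op 2: a = realloc(a, 23) -> a = 0; heap: [0-22 ALLOC][23-46 FREE]
Op 3: a = realloc(a, 3) -> a = 0; heap: [0-2 ALLOC][3-46 FREE]
Op 4: free(a) -> (freed a); heap: [0-46 FREE]
Op 5: b = malloc(14) -> b = 0; heap: [0-13 ALLOC][14-46 FREE]
Op 6: c = malloc(8) -> c = 14; heap: [0-13 ALLOC][14-21 ALLOC][22-46 FREE]
Op 7: c = realloc(c, 8) -> c = 14; heap: [0-13 ALLOC][14-21 ALLOC][22-46 FREE]
Op 8: b = realloc(b, 16) -> b = 22; heap: [0-13 FREE][14-21 ALLOC][22-37 ALLOC][38-46 FREE]
Op 9: free(c) -> (freed c); heap: [0-21 FREE][22-37 ALLOC][38-46 FREE]
Op 10: d = malloc(9) -> d = 0; heap: [0-8 ALLOC][9-21 FREE][22-37 ALLOC][38-46 FREE]
Free blocks: [13 9] total_free=22 largest=13 -> 100*(22-13)/22 = 900/22 ≈ 40.909 -> rounds to 41

Answer: 41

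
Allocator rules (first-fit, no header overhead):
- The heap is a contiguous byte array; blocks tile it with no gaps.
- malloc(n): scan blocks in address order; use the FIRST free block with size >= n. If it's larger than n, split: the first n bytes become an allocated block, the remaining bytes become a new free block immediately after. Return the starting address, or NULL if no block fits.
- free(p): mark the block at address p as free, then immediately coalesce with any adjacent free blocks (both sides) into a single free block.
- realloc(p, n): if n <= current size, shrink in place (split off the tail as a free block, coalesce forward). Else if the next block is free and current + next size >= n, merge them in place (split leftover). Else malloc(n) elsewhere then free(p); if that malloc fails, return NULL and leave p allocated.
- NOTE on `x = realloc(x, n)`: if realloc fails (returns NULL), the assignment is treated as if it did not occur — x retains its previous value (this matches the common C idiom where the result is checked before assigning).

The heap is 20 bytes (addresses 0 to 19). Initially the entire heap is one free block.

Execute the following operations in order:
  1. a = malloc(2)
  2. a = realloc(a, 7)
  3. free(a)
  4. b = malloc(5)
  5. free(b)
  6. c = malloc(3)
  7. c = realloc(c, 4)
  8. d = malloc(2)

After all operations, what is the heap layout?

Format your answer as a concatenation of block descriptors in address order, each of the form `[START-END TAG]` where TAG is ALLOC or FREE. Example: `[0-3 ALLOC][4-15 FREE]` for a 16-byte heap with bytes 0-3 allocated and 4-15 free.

Op 1: a = malloc(2) -> a = 0; heap: [0-1 ALLOC][2-19 FREE]
Op 2: a = realloc(a, 7) -> a = 0; heap: [0-6 ALLOC][7-19 FREE]
Op 3: free(a) -> (freed a); heap: [0-19 FREE]
Op 4: b = malloc(5) -> b = 0; heap: [0-4 ALLOC][5-19 FREE]
Op 5: free(b) -> (freed b); heap: [0-19 FREE]
Op 6: c = malloc(3) -> c = 0; heap: [0-2 ALLOC][3-19 FREE]
Op 7: c = realloc(c, 4) -> c = 0; heap: [0-3 ALLOC][4-19 FREE]
Op 8: d = malloc(2) -> d = 4; heap: [0-3 ALLOC][4-5 ALLOC][6-19 FREE]

Answer: [0-3 ALLOC][4-5 ALLOC][6-19 FREE]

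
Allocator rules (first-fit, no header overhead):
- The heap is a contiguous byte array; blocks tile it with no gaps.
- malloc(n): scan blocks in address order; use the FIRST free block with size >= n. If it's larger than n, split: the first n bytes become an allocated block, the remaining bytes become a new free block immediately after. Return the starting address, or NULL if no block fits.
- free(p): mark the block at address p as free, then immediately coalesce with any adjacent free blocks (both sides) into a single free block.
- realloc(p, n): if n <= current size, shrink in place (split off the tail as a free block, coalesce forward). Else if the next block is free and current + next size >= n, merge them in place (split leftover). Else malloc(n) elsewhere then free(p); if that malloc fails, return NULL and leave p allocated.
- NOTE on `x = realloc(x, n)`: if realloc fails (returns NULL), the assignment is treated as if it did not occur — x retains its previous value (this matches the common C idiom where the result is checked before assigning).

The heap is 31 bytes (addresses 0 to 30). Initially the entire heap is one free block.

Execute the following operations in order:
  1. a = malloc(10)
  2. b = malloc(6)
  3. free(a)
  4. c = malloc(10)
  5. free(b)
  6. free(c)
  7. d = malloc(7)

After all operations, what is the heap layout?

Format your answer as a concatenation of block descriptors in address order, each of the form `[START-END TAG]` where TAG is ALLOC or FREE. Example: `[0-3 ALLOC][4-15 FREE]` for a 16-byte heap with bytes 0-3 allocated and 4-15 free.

Answer: [0-6 ALLOC][7-30 FREE]

Derivation:
Op 1: a = malloc(10) -> a = 0; heap: [0-9 ALLOC][10-30 FREE]
Op 2: b = malloc(6) -> b = 10; heap: [0-9 ALLOC][10-15 ALLOC][16-30 FREE]
Op 3: free(a) -> (freed a); heap: [0-9 FREE][10-15 ALLOC][16-30 FREE]
Op 4: c = malloc(10) -> c = 0; heap: [0-9 ALLOC][10-15 ALLOC][16-30 FREE]
Op 5: free(b) -> (freed b); heap: [0-9 ALLOC][10-30 FREE]
Op 6: free(c) -> (freed c); heap: [0-30 FREE]
Op 7: d = malloc(7) -> d = 0; heap: [0-6 ALLOC][7-30 FREE]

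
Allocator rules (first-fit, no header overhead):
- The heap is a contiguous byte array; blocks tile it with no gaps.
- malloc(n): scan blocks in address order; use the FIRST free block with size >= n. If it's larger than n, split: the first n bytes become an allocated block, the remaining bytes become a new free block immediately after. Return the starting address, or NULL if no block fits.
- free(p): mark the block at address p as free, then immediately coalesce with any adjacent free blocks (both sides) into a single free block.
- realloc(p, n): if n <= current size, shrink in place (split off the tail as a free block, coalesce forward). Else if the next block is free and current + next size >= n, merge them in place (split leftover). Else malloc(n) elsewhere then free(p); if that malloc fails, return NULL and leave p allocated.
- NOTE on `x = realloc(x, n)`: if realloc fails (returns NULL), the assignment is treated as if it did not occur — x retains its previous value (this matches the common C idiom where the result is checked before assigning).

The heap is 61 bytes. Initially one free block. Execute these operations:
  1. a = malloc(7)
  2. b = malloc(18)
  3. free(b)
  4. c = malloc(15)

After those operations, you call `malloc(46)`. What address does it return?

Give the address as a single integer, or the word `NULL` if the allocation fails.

Op 1: a = malloc(7) -> a = 0; heap: [0-6 ALLOC][7-60 FREE]
Op 2: b = malloc(18) -> b = 7; heap: [0-6 ALLOC][7-24 ALLOC][25-60 FREE]
Op 3: free(b) -> (freed b); heap: [0-6 ALLOC][7-60 FREE]
Op 4: c = malloc(15) -> c = 7; heap: [0-6 ALLOC][7-21 ALLOC][22-60 FREE]
malloc(46): first-fit scan over [0-6 ALLOC][7-21 ALLOC][22-60 FREE] -> NULL

Answer: NULL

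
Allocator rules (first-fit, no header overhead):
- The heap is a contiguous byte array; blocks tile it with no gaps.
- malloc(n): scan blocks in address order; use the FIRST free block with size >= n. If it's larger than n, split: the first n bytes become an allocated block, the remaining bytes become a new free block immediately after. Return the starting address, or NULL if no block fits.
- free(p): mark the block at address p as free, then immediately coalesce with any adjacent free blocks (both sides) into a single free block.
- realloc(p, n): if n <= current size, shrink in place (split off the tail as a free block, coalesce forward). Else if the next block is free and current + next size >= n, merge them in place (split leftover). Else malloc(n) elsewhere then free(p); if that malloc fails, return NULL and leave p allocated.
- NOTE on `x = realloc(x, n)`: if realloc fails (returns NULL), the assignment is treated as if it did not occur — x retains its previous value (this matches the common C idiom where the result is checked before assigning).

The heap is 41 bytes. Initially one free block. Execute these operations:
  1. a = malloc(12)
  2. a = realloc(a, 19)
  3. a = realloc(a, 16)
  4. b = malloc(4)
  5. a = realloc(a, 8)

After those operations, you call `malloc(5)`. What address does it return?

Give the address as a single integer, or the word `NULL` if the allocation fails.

Op 1: a = malloc(12) -> a = 0; heap: [0-11 ALLOC][12-40 FREE]
Op 2: a = realloc(a, 19) -> a = 0; heap: [0-18 ALLOC][19-40 FREE]
Op 3: a = realloc(a, 16) -> a = 0; heap: [0-15 ALLOC][16-40 FREE]
Op 4: b = malloc(4) -> b = 16; heap: [0-15 ALLOC][16-19 ALLOC][20-40 FREE]
Op 5: a = realloc(a, 8) -> a = 0; heap: [0-7 ALLOC][8-15 FREE][16-19 ALLOC][20-40 FREE]
malloc(5): first-fit scan over [0-7 ALLOC][8-15 FREE][16-19 ALLOC][20-40 FREE] -> 8

Answer: 8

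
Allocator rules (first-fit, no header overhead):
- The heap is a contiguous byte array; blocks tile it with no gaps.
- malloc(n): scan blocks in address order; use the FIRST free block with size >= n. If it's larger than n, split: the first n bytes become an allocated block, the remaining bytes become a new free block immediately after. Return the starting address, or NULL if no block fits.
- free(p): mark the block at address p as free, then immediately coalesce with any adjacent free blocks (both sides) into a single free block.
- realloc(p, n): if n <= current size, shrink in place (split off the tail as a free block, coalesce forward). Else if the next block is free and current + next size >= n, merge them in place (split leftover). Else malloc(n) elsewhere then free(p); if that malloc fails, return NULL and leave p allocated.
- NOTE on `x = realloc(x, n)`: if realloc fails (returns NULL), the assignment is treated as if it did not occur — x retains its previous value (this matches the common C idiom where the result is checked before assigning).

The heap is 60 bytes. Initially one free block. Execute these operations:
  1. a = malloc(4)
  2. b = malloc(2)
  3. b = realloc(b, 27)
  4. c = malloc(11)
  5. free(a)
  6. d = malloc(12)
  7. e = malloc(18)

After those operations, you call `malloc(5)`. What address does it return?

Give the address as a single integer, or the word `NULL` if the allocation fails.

Op 1: a = malloc(4) -> a = 0; heap: [0-3 ALLOC][4-59 FREE]
Op 2: b = malloc(2) -> b = 4; heap: [0-3 ALLOC][4-5 ALLOC][6-59 FREE]
Op 3: b = realloc(b, 27) -> b = 4; heap: [0-3 ALLOC][4-30 ALLOC][31-59 FREE]
Op 4: c = malloc(11) -> c = 31; heap: [0-3 ALLOC][4-30 ALLOC][31-41 ALLOC][42-59 FREE]
Op 5: free(a) -> (freed a); heap: [0-3 FREE][4-30 ALLOC][31-41 ALLOC][42-59 FREE]
Op 6: d = malloc(12) -> d = 42; heap: [0-3 FREE][4-30 ALLOC][31-41 ALLOC][42-53 ALLOC][54-59 FREE]
Op 7: e = malloc(18) -> e = NULL; heap: [0-3 FREE][4-30 ALLOC][31-41 ALLOC][42-53 ALLOC][54-59 FREE]
malloc(5): first-fit scan over [0-3 FREE][4-30 ALLOC][31-41 ALLOC][42-53 ALLOC][54-59 FREE] -> 54

Answer: 54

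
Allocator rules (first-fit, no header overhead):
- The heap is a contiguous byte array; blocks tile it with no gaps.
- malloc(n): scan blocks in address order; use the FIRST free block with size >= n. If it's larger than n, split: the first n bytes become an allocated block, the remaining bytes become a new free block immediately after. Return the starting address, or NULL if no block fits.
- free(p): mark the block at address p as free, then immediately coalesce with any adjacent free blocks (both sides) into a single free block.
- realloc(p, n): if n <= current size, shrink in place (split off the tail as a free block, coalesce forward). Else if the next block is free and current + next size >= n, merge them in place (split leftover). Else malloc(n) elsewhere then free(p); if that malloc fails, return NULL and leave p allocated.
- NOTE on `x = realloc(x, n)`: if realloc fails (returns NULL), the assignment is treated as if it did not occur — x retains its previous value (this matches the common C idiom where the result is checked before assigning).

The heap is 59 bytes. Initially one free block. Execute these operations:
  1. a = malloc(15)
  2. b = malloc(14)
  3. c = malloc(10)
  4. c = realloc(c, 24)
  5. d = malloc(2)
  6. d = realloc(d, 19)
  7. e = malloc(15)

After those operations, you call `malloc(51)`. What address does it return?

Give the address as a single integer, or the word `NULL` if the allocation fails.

Answer: NULL

Derivation:
Op 1: a = malloc(15) -> a = 0; heap: [0-14 ALLOC][15-58 FREE]
Op 2: b = malloc(14) -> b = 15; heap: [0-14 ALLOC][15-28 ALLOC][29-58 FREE]
Op 3: c = malloc(10) -> c = 29; heap: [0-14 ALLOC][15-28 ALLOC][29-38 ALLOC][39-58 FREE]
Op 4: c = realloc(c, 24) -> c = 29; heap: [0-14 ALLOC][15-28 ALLOC][29-52 ALLOC][53-58 FREE]
Op 5: d = malloc(2) -> d = 53; heap: [0-14 ALLOC][15-28 ALLOC][29-52 ALLOC][53-54 ALLOC][55-58 FREE]
Op 6: d = realloc(d, 19) -> NULL (d unchanged); heap: [0-14 ALLOC][15-28 ALLOC][29-52 ALLOC][53-54 ALLOC][55-58 FREE]
Op 7: e = malloc(15) -> e = NULL; heap: [0-14 ALLOC][15-28 ALLOC][29-52 ALLOC][53-54 ALLOC][55-58 FREE]
malloc(51): first-fit scan over [0-14 ALLOC][15-28 ALLOC][29-52 ALLOC][53-54 ALLOC][55-58 FREE] -> NULL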